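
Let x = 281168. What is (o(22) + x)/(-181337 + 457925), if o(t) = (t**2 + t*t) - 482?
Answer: 140827/138294 ≈ 1.0183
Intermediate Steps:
o(t) = -482 + 2*t**2 (o(t) = (t**2 + t**2) - 482 = 2*t**2 - 482 = -482 + 2*t**2)
(o(22) + x)/(-181337 + 457925) = ((-482 + 2*22**2) + 281168)/(-181337 + 457925) = ((-482 + 2*484) + 281168)/276588 = ((-482 + 968) + 281168)*(1/276588) = (486 + 281168)*(1/276588) = 281654*(1/276588) = 140827/138294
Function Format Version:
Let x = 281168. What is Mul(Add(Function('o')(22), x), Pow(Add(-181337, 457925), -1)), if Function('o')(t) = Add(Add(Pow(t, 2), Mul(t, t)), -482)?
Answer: Rational(140827, 138294) ≈ 1.0183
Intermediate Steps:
Function('o')(t) = Add(-482, Mul(2, Pow(t, 2))) (Function('o')(t) = Add(Add(Pow(t, 2), Pow(t, 2)), -482) = Add(Mul(2, Pow(t, 2)), -482) = Add(-482, Mul(2, Pow(t, 2))))
Mul(Add(Function('o')(22), x), Pow(Add(-181337, 457925), -1)) = Mul(Add(Add(-482, Mul(2, Pow(22, 2))), 281168), Pow(Add(-181337, 457925), -1)) = Mul(Add(Add(-482, Mul(2, 484)), 281168), Pow(276588, -1)) = Mul(Add(Add(-482, 968), 281168), Rational(1, 276588)) = Mul(Add(486, 281168), Rational(1, 276588)) = Mul(281654, Rational(1, 276588)) = Rational(140827, 138294)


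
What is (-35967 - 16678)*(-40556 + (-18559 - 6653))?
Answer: 3462356360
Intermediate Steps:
(-35967 - 16678)*(-40556 + (-18559 - 6653)) = -52645*(-40556 - 25212) = -52645*(-65768) = 3462356360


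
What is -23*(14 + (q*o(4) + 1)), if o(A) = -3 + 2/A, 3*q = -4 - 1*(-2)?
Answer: -1150/3 ≈ -383.33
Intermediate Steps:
q = -⅔ (q = (-4 - 1*(-2))/3 = (-4 + 2)/3 = (⅓)*(-2) = -⅔ ≈ -0.66667)
o(A) = -3 + 2/A
-23*(14 + (q*o(4) + 1)) = -23*(14 + (-2*(-3 + 2/4)/3 + 1)) = -23*(14 + (-2*(-3 + 2*(¼))/3 + 1)) = -23*(14 + (-2*(-3 + ½)/3 + 1)) = -23*(14 + (-⅔*(-5/2) + 1)) = -23*(14 + (5/3 + 1)) = -23*(14 + 8/3) = -23*50/3 = -1150/3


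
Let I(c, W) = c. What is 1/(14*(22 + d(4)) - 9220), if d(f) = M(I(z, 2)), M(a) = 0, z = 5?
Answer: -1/8912 ≈ -0.00011221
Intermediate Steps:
d(f) = 0
1/(14*(22 + d(4)) - 9220) = 1/(14*(22 + 0) - 9220) = 1/(14*22 - 9220) = 1/(308 - 9220) = 1/(-8912) = -1/8912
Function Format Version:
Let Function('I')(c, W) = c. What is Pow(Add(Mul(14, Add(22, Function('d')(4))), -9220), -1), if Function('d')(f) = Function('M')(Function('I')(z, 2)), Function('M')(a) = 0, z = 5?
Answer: Rational(-1, 8912) ≈ -0.00011221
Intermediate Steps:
Function('d')(f) = 0
Pow(Add(Mul(14, Add(22, Function('d')(4))), -9220), -1) = Pow(Add(Mul(14, Add(22, 0)), -9220), -1) = Pow(Add(Mul(14, 22), -9220), -1) = Pow(Add(308, -9220), -1) = Pow(-8912, -1) = Rational(-1, 8912)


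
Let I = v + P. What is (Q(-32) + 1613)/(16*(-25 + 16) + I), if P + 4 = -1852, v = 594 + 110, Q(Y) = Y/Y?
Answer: -269/216 ≈ -1.2454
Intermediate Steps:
Q(Y) = 1
v = 704
P = -1856 (P = -4 - 1852 = -1856)
I = -1152 (I = 704 - 1856 = -1152)
(Q(-32) + 1613)/(16*(-25 + 16) + I) = (1 + 1613)/(16*(-25 + 16) - 1152) = 1614/(16*(-9) - 1152) = 1614/(-144 - 1152) = 1614/(-1296) = 1614*(-1/1296) = -269/216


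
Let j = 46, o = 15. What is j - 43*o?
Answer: -599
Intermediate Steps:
j - 43*o = 46 - 43*15 = 46 - 645 = -599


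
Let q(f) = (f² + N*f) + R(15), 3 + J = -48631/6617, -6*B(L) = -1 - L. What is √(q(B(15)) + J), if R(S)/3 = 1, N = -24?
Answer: I*√25313882711/19851 ≈ 8.0149*I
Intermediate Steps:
R(S) = 3 (R(S) = 3*1 = 3)
B(L) = ⅙ + L/6 (B(L) = -(-1 - L)/6 = ⅙ + L/6)
J = -68482/6617 (J = -3 - 48631/6617 = -68482/6617 ≈ -10.349)
q(f) = 3 + f² - 24*f (q(f) = (f² - 24*f) + 3 = 3 + f² - 24*f)
√(q(B(15)) + J) = √((3 + (⅙ + (⅙)*15)² - 24*(⅙ + (⅙)*15)) - 68482/6617) = √((3 + (⅙ + 5/2)² - 24*(⅙ + 5/2)) - 68482/6617) = √((3 + (8/3)² - 24*8/3) - 68482/6617) = √((3 + 64/9 - 64) - 68482/6617) = √(-485/9 - 68482/6617) = √(-3825583/59553) = I*√25313882711/19851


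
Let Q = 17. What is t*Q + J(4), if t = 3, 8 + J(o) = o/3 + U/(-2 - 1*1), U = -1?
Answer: 134/3 ≈ 44.667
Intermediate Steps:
J(o) = -23/3 + o/3 (J(o) = -8 + (o/3 - 1/(-2 - 1*1)) = -8 + (o*(⅓) - 1/(-2 - 1)) = -8 + (o/3 - 1/(-3)) = -8 + (o/3 - 1*(-⅓)) = -8 + (o/3 + ⅓) = -8 + (⅓ + o/3) = -23/3 + o/3)
t*Q + J(4) = 3*17 + (-23/3 + (⅓)*4) = 51 + (-23/3 + 4/3) = 51 - 19/3 = 134/3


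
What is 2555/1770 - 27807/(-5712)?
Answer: 2127085/337008 ≈ 6.3117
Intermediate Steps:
2555/1770 - 27807/(-5712) = 2555*(1/1770) - 27807*(-1/5712) = 511/354 + 9269/1904 = 2127085/337008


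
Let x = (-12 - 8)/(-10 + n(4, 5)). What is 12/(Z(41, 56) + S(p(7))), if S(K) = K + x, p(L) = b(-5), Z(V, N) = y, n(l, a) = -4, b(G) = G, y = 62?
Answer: 84/409 ≈ 0.20538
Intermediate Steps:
x = 10/7 (x = (-12 - 8)/(-10 - 4) = -20/(-14) = -20*(-1/14) = 10/7 ≈ 1.4286)
Z(V, N) = 62
p(L) = -5
S(K) = 10/7 + K (S(K) = K + 10/7 = 10/7 + K)
12/(Z(41, 56) + S(p(7))) = 12/(62 + (10/7 - 5)) = 12/(62 - 25/7) = 12/(409/7) = 12*(7/409) = 84/409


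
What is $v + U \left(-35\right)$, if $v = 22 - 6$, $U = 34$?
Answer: $-1174$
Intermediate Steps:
$v = 16$ ($v = 22 - 6 = 16$)
$v + U \left(-35\right) = 16 + 34 \left(-35\right) = 16 - 1190 = -1174$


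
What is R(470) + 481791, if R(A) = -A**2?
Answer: 260891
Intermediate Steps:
R(470) + 481791 = -1*470**2 + 481791 = -1*220900 + 481791 = -220900 + 481791 = 260891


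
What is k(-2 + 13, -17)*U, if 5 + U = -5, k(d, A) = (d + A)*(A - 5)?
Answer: -1320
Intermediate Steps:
k(d, A) = (-5 + A)*(A + d) (k(d, A) = (A + d)*(-5 + A) = (-5 + A)*(A + d))
U = -10 (U = -5 - 5 = -10)
k(-2 + 13, -17)*U = ((-17)² - 5*(-17) - 5*(-2 + 13) - 17*(-2 + 13))*(-10) = (289 + 85 - 5*11 - 17*11)*(-10) = (289 + 85 - 55 - 187)*(-10) = 132*(-10) = -1320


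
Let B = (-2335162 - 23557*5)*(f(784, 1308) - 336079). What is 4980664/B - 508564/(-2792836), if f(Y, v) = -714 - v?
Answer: 105447081898144003/579055328746838223 ≈ 0.18210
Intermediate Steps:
B = 829343833647 (B = (-2335162 - 23557*5)*((-714 - 1*1308) - 336079) = (-2335162 - 117785)*((-714 - 1308) - 336079) = -2452947*(-2022 - 336079) = -2452947*(-338101) = 829343833647)
4980664/B - 508564/(-2792836) = 4980664/829343833647 - 508564/(-2792836) = 4980664*(1/829343833647) - 508564*(-1/2792836) = 4980664/829343833647 + 127141/698209 = 105447081898144003/579055328746838223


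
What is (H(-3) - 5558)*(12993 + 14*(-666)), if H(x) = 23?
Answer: -20307915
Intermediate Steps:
(H(-3) - 5558)*(12993 + 14*(-666)) = (23 - 5558)*(12993 + 14*(-666)) = -5535*(12993 - 9324) = -5535*3669 = -20307915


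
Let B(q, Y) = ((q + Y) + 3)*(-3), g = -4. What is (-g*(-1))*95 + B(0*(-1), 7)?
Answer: -410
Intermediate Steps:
B(q, Y) = -9 - 3*Y - 3*q (B(q, Y) = ((Y + q) + 3)*(-3) = (3 + Y + q)*(-3) = -9 - 3*Y - 3*q)
(-g*(-1))*95 + B(0*(-1), 7) = (-1*(-4)*(-1))*95 + (-9 - 3*7 - 0*(-1)) = (4*(-1))*95 + (-9 - 21 - 3*0) = -4*95 + (-9 - 21 + 0) = -380 - 30 = -410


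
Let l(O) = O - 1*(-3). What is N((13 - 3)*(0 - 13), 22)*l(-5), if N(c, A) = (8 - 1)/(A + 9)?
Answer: -14/31 ≈ -0.45161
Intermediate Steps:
l(O) = 3 + O (l(O) = O + 3 = 3 + O)
N(c, A) = 7/(9 + A)
N((13 - 3)*(0 - 13), 22)*l(-5) = (7/(9 + 22))*(3 - 5) = (7/31)*(-2) = -14/31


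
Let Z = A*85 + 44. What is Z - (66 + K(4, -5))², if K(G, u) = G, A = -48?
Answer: -8936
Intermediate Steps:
Z = -4036 (Z = -48*85 + 44 = -4080 + 44 = -4036)
Z - (66 + K(4, -5))² = -4036 - (66 + 4)² = -4036 - 1*70² = -4036 - 1*4900 = -4036 - 4900 = -8936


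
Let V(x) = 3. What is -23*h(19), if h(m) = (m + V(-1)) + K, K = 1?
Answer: -529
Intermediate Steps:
h(m) = 4 + m (h(m) = (m + 3) + 1 = (3 + m) + 1 = 4 + m)
-23*h(19) = -23*(4 + 19) = -23*23 = -529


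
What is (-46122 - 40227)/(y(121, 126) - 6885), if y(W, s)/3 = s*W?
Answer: -28783/12951 ≈ -2.2225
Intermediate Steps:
y(W, s) = 3*W*s (y(W, s) = 3*(s*W) = 3*(W*s) = 3*W*s)
(-46122 - 40227)/(y(121, 126) - 6885) = (-46122 - 40227)/(3*121*126 - 6885) = -86349/(45738 - 6885) = -86349/38853 = -86349*1/38853 = -28783/12951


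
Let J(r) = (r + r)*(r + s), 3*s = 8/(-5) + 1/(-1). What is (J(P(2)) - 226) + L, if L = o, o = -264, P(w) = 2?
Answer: -7282/15 ≈ -485.47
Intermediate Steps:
s = -13/15 (s = (8/(-5) + 1/(-1))/3 = (8*(-⅕) + 1*(-1))/3 = (-8/5 - 1)/3 = (⅓)*(-13/5) = -13/15 ≈ -0.86667)
J(r) = 2*r*(-13/15 + r) (J(r) = (r + r)*(r - 13/15) = (2*r)*(-13/15 + r) = 2*r*(-13/15 + r))
L = -264
(J(P(2)) - 226) + L = ((2/15)*2*(-13 + 15*2) - 226) - 264 = ((2/15)*2*(-13 + 30) - 226) - 264 = ((2/15)*2*17 - 226) - 264 = (68/15 - 226) - 264 = -3322/15 - 264 = -7282/15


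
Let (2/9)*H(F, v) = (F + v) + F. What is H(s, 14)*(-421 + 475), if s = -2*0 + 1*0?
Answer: 3402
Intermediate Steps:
s = 0 (s = 0 + 0 = 0)
H(F, v) = 9*F + 9*v/2 (H(F, v) = 9*((F + v) + F)/2 = 9*(v + 2*F)/2 = 9*F + 9*v/2)
H(s, 14)*(-421 + 475) = (9*0 + (9/2)*14)*(-421 + 475) = (0 + 63)*54 = 63*54 = 3402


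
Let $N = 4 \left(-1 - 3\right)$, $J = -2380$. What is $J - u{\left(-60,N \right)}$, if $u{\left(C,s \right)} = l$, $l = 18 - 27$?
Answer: $-2371$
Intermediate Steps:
$N = -16$ ($N = 4 \left(-4\right) = -16$)
$l = -9$
$u{\left(C,s \right)} = -9$
$J - u{\left(-60,N \right)} = -2380 - -9 = -2380 + 9 = -2371$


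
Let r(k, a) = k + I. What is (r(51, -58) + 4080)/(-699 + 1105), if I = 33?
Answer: 2082/203 ≈ 10.256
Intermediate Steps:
r(k, a) = 33 + k (r(k, a) = k + 33 = 33 + k)
(r(51, -58) + 4080)/(-699 + 1105) = ((33 + 51) + 4080)/(-699 + 1105) = (84 + 4080)/406 = 4164*(1/406) = 2082/203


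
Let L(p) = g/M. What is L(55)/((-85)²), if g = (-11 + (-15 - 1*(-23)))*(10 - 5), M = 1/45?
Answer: -27/289 ≈ -0.093426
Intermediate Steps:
M = 1/45 ≈ 0.022222
g = -15 (g = (-11 + (-15 + 23))*5 = (-11 + 8)*5 = -3*5 = -15)
L(p) = -675 (L(p) = -15/1/45 = -15*45 = -675)
L(55)/((-85)²) = -675/((-85)²) = -675/7225 = -675*1/7225 = -27/289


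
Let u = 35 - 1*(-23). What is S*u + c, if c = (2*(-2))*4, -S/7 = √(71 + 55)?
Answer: -16 - 1218*√14 ≈ -4573.3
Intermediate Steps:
S = -21*√14 (S = -7*√(71 + 55) = -21*√14 ≈ -78.575)
c = -16 (c = -4*4 = -16)
u = 58 (u = 35 + 23 = 58)
S*u + c = -21*√14*58 - 16 = -1218*√14 - 16 = -16 - 1218*√14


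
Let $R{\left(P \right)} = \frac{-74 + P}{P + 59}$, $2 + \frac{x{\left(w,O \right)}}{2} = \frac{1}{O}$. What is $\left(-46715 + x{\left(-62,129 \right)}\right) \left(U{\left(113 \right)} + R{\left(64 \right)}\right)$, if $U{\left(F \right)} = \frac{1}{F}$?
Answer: $\frac{6068936243}{1792971} \approx 3384.8$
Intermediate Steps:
$x{\left(w,O \right)} = -4 + \frac{2}{O}$
$R{\left(P \right)} = \frac{-74 + P}{59 + P}$
$\left(-46715 + x{\left(-62,129 \right)}\right) \left(U{\left(113 \right)} + R{\left(64 \right)}\right) = \left(-46715 - \left(4 - \frac{2}{129}\right)\right) \left(\frac{1}{113} + \frac{-74 + 64}{59 + 64}\right) = \left(-46715 + \left(-4 + 2 \cdot \frac{1}{129}\right)\right) \left(\frac{1}{113} + \frac{1}{123} \left(-10\right)\right) = \left(-46715 + \left(-4 + \frac{2}{129}\right)\right) \left(\frac{1}{113} + \frac{1}{123} \left(-10\right)\right) = \left(-46715 - \frac{514}{129}\right) \left(\frac{1}{113} - \frac{10}{123}\right) = \left(- \frac{6026749}{129}\right) \left(- \frac{1007}{13899}\right) = \frac{6068936243}{1792971}$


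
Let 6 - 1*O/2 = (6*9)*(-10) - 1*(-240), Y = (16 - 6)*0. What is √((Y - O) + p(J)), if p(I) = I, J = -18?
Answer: 3*I*√70 ≈ 25.1*I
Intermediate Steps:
Y = 0 (Y = 10*0 = 0)
O = 612 (O = 12 - 2*((6*9)*(-10) - 1*(-240)) = 12 - 2*(54*(-10) + 240) = 12 - 2*(-540 + 240) = 12 - 2*(-300) = 12 + 600 = 612)
√((Y - O) + p(J)) = √((0 - 1*612) - 18) = √((0 - 612) - 18) = √(-612 - 18) = √(-630) = 3*I*√70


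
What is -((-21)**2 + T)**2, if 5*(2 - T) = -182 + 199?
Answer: -4831204/25 ≈ -1.9325e+5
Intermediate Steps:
T = -7/5 (T = 2 - (-182 + 199)/5 = 2 - 1/5*17 = 2 - 17/5 = -7/5 ≈ -1.4000)
-((-21)**2 + T)**2 = -((-21)**2 - 7/5)**2 = -(441 - 7/5)**2 = -(2198/5)**2 = -1*4831204/25 = -4831204/25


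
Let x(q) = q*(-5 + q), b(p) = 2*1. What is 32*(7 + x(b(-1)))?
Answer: 32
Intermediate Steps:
b(p) = 2
32*(7 + x(b(-1))) = 32*(7 + 2*(-5 + 2)) = 32*(7 + 2*(-3)) = 32*(7 - 6) = 32*1 = 32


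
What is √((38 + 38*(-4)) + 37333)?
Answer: √37219 ≈ 192.92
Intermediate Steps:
√((38 + 38*(-4)) + 37333) = √((38 - 152) + 37333) = √(-114 + 37333) = √37219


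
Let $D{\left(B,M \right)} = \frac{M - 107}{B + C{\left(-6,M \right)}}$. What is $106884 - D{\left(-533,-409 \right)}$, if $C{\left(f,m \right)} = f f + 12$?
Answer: $\frac{51838224}{485} \approx 1.0688 \cdot 10^{5}$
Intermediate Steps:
$C{\left(f,m \right)} = 12 + f^{2}$ ($C{\left(f,m \right)} = f^{2} + 12 = 12 + f^{2}$)
$D{\left(B,M \right)} = \frac{-107 + M}{48 + B}$ ($D{\left(B,M \right)} = \frac{M - 107}{B + \left(12 + \left(-6\right)^{2}\right)} = \frac{-107 + M}{B + \left(12 + 36\right)} = \frac{-107 + M}{B + 48} = \frac{-107 + M}{48 + B}$)
$106884 - D{\left(-533,-409 \right)} = 106884 - \frac{-107 - 409}{48 - 533} = 106884 - \frac{1}{-485} \left(-516\right) = 106884 - \left(- \frac{1}{485}\right) \left(-516\right) = 106884 - \frac{516}{485} = \frac{51838224}{485}$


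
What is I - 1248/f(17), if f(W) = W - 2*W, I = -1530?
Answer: -24762/17 ≈ -1456.6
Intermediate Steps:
f(W) = -W
I - 1248/f(17) = -1530 - 1248/(-1*17) = -1530 - 1248/(-17) = -1530 - 1/17*(-1248) = -1530 + 1248/17 = -24762/17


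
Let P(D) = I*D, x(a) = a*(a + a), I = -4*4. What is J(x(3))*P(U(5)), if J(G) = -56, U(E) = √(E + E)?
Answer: 896*√10 ≈ 2833.4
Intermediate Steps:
U(E) = √2*√E (U(E) = √(2*E) = √2*√E)
I = -16
x(a) = 2*a² (x(a) = a*(2*a) = 2*a²)
P(D) = -16*D
J(x(3))*P(U(5)) = -(-896)*√2*√5 = -(-896)*√10 = 896*√10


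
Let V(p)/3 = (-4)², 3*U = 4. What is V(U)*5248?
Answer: 251904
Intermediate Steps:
U = 4/3 (U = (⅓)*4 = 4/3 ≈ 1.3333)
V(p) = 48 (V(p) = 3*(-4)² = 3*16 = 48)
V(U)*5248 = 48*5248 = 251904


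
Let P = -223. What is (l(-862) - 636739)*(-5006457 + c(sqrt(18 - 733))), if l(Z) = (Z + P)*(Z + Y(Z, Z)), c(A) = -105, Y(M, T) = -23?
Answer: -1619552715132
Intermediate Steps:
l(Z) = (-223 + Z)*(-23 + Z) (l(Z) = (Z - 223)*(Z - 23) = (-223 + Z)*(-23 + Z))
(l(-862) - 636739)*(-5006457 + c(sqrt(18 - 733))) = ((5129 + (-862)**2 - 246*(-862)) - 636739)*(-5006457 - 105) = ((5129 + 743044 + 212052) - 636739)*(-5006562) = (960225 - 636739)*(-5006562) = 323486*(-5006562) = -1619552715132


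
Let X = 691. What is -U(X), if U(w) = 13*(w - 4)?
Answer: -8931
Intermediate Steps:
U(w) = -52 + 13*w (U(w) = 13*(-4 + w) = -52 + 13*w)
-U(X) = -(-52 + 13*691) = -(-52 + 8983) = -1*8931 = -8931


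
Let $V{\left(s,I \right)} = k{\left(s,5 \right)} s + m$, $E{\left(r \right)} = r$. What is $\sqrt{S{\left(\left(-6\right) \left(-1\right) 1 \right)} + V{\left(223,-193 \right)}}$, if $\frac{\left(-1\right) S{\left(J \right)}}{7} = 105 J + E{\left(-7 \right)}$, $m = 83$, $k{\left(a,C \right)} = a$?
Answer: $\sqrt{45451} \approx 213.19$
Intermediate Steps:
$V{\left(s,I \right)} = 83 + s^{2}$ ($V{\left(s,I \right)} = s s + 83 = s^{2} + 83 = 83 + s^{2}$)
$S{\left(J \right)} = 49 - 735 J$ ($S{\left(J \right)} = - 7 \left(105 J - 7\right) = - 7 \left(-7 + 105 J\right) = 49 - 735 J$)
$\sqrt{S{\left(\left(-6\right) \left(-1\right) 1 \right)} + V{\left(223,-193 \right)}} = \sqrt{\left(49 - 735 \left(-6\right) \left(-1\right) 1\right) + \left(83 + 223^{2}\right)} = \sqrt{\left(49 - 735 \cdot 6 \cdot 1\right) + \left(83 + 49729\right)} = \sqrt{\left(49 - 4410\right) + 49812} = \sqrt{-4361 + 49812} = \sqrt{45451}$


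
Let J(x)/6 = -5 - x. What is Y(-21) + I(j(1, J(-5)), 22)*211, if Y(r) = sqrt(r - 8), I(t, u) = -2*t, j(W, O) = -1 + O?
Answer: 422 + I*sqrt(29) ≈ 422.0 + 5.3852*I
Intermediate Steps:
J(x) = -30 - 6*x (J(x) = 6*(-5 - x) = -30 - 6*x)
Y(r) = sqrt(-8 + r)
Y(-21) + I(j(1, J(-5)), 22)*211 = sqrt(-8 - 21) - 2*(-1 + (-30 - 6*(-5)))*211 = sqrt(-29) - 2*(-1 + (-30 + 30))*211 = I*sqrt(29) - 2*(-1 + 0)*211 = I*sqrt(29) - 2*(-1)*211 = I*sqrt(29) + 2*211 = I*sqrt(29) + 422 = 422 + I*sqrt(29)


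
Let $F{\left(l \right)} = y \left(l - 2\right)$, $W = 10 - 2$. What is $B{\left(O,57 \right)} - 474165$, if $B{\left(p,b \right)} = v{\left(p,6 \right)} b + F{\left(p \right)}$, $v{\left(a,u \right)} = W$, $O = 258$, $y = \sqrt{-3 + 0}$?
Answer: $-473709 + 256 i \sqrt{3} \approx -4.7371 \cdot 10^{5} + 443.4 i$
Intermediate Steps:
$y = i \sqrt{3}$ ($y = \sqrt{-3} = i \sqrt{3} \approx 1.732 i$)
$W = 8$ ($W = 10 - 2 = 8$)
$F{\left(l \right)} = i \sqrt{3} \left(-2 + l\right)$ ($F{\left(l \right)} = i \sqrt{3} \left(l - 2\right) = i \sqrt{3} \left(-2 + l\right)$)
$v{\left(a,u \right)} = 8$
$B{\left(p,b \right)} = 8 b + i \sqrt{3} \left(-2 + p\right)$
$B{\left(O,57 \right)} - 474165 = \left(8 \cdot 57 + i \sqrt{3} \left(-2 + 258\right)\right) - 474165 = \left(456 + i \sqrt{3} \cdot 256\right) - 474165 = \left(456 + 256 i \sqrt{3}\right) - 474165 = -473709 + 256 i \sqrt{3}$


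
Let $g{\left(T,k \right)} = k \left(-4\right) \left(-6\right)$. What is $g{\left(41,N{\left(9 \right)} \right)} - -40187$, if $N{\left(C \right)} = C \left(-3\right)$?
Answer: $39539$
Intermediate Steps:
$N{\left(C \right)} = - 3 C$
$g{\left(T,k \right)} = 24 k$ ($g{\left(T,k \right)} = - 4 k \left(-6\right) = 24 k$)
$g{\left(41,N{\left(9 \right)} \right)} - -40187 = 24 \left(\left(-3\right) 9\right) - -40187 = 24 \left(-27\right) + 40187 = -648 + 40187 = 39539$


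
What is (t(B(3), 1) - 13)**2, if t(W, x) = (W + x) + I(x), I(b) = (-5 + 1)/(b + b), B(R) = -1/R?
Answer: 1849/9 ≈ 205.44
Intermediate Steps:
I(b) = -2/b (I(b) = -4*1/(2*b) = -2/b)
t(W, x) = W + x - 2/x (t(W, x) = (W + x) - 2/x = W + x - 2/x)
(t(B(3), 1) - 13)**2 = ((-1/3 + 1 - 2/1) - 13)**2 = ((-1*1/3 + 1 - 2*1) - 13)**2 = ((-1/3 + 1 - 2) - 13)**2 = (-4/3 - 13)**2 = (-43/3)**2 = 1849/9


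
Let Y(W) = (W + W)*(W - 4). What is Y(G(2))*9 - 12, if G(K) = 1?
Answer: -66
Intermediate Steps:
Y(W) = 2*W*(-4 + W) (Y(W) = (2*W)*(-4 + W) = 2*W*(-4 + W))
Y(G(2))*9 - 12 = (2*1*(-4 + 1))*9 - 12 = (2*1*(-3))*9 - 12 = -6*9 - 12 = -54 - 12 = -66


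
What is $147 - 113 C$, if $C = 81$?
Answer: $-9006$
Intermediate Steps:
$147 - 113 C = 147 - 9153 = -9006$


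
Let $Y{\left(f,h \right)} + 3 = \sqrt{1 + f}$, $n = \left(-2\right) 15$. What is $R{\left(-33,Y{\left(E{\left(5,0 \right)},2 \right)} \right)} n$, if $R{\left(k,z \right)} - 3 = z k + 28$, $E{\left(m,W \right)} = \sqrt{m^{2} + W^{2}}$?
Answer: $-3900 + 990 \sqrt{6} \approx -1475.0$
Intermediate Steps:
$E{\left(m,W \right)} = \sqrt{W^{2} + m^{2}}$
$n = -30$
$Y{\left(f,h \right)} = -3 + \sqrt{1 + f}$
$R{\left(k,z \right)} = 31 + k z$ ($R{\left(k,z \right)} = 3 + \left(z k + 28\right) = 3 + \left(k z + 28\right) = 3 + \left(28 + k z\right) = 31 + k z$)
$R{\left(-33,Y{\left(E{\left(5,0 \right)},2 \right)} \right)} n = \left(31 - 33 \left(-3 + \sqrt{1 + \sqrt{0^{2} + 5^{2}}}\right)\right) \left(-30\right) = \left(31 - 33 \left(-3 + \sqrt{1 + \sqrt{0 + 25}}\right)\right) \left(-30\right) = \left(31 - 33 \left(-3 + \sqrt{1 + \sqrt{25}}\right)\right) \left(-30\right) = \left(31 - 33 \left(-3 + \sqrt{1 + 5}\right)\right) \left(-30\right) = \left(31 - 33 \left(-3 + \sqrt{6}\right)\right) \left(-30\right) = \left(31 + \left(99 - 33 \sqrt{6}\right)\right) \left(-30\right) = \left(130 - 33 \sqrt{6}\right) \left(-30\right) = -3900 + 990 \sqrt{6}$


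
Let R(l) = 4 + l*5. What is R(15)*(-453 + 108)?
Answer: -27255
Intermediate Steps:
R(l) = 4 + 5*l
R(15)*(-453 + 108) = (4 + 5*15)*(-453 + 108) = (4 + 75)*(-345) = 79*(-345) = -27255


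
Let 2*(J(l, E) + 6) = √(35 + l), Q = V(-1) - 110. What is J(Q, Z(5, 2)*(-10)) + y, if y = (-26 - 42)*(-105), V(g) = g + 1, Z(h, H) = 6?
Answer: 7134 + 5*I*√3/2 ≈ 7134.0 + 4.3301*I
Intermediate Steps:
V(g) = 1 + g
y = 7140 (y = -68*(-105) = 7140)
Q = -110 (Q = (1 - 1) - 110 = 0 - 110 = -110)
J(l, E) = -6 + √(35 + l)/2
J(Q, Z(5, 2)*(-10)) + y = (-6 + √(35 - 110)/2) + 7140 = (-6 + √(-75)/2) + 7140 = (-6 + (5*I*√3)/2) + 7140 = (-6 + 5*I*√3/2) + 7140 = 7134 + 5*I*√3/2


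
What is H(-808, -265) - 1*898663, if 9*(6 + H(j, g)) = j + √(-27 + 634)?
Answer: -8088829/9 + √607/9 ≈ -8.9876e+5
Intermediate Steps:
H(j, g) = -6 + j/9 + √607/9 (H(j, g) = -6 + (j + √(-27 + 634))/9 = -6 + (j + √607)/9 = -6 + (j/9 + √607/9) = -6 + j/9 + √607/9)
H(-808, -265) - 1*898663 = (-6 + (⅑)*(-808) + √607/9) - 1*898663 = (-6 - 808/9 + √607/9) - 898663 = (-862/9 + √607/9) - 898663 = -8088829/9 + √607/9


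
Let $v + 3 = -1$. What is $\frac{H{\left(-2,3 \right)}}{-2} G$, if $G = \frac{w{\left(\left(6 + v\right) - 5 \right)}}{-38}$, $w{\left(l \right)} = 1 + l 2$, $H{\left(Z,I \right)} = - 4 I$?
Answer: $\frac{15}{19} \approx 0.78947$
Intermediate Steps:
$v = -4$ ($v = -3 - 1 = -4$)
$w{\left(l \right)} = 1 + 2 l$
$G = \frac{5}{38}$ ($G = \frac{1 + 2 \left(\left(6 - 4\right) - 5\right)}{-38} = \left(1 + 2 \left(2 - 5\right)\right) \left(- \frac{1}{38}\right) = \left(1 + 2 \left(-3\right)\right) \left(- \frac{1}{38}\right) = \left(1 - 6\right) \left(- \frac{1}{38}\right) = \left(-5\right) \left(- \frac{1}{38}\right) = \frac{5}{38} \approx 0.13158$)
$\frac{H{\left(-2,3 \right)}}{-2} G = \frac{\left(-4\right) 3}{-2} \cdot \frac{5}{38} = \left(-12\right) \left(- \frac{1}{2}\right) \frac{5}{38} = 6 \cdot \frac{5}{38} = \frac{15}{19}$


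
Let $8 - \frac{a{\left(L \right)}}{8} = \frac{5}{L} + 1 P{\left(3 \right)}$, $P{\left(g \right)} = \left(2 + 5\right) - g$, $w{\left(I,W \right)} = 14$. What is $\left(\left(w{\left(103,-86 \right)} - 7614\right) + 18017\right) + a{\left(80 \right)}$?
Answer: $\frac{20897}{2} \approx 10449.0$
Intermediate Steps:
$P{\left(g \right)} = 7 - g$
$a{\left(L \right)} = 32 - \frac{40}{L}$ ($a{\left(L \right)} = 64 - 8 \left(\frac{5}{L} + 1 \left(7 - 3\right)\right) = 64 - 8 \left(\frac{5}{L} + 1 \cdot 4\right) = 64 - 8 \left(\frac{5}{L} + 4\right) = 64 - 8 \left(4 + \frac{5}{L}\right) = 64 - \left(32 + \frac{40}{L}\right) = 32 - \frac{40}{L}$)
$\left(\left(w{\left(103,-86 \right)} - 7614\right) + 18017\right) + a{\left(80 \right)} = \left(\left(14 - 7614\right) + 18017\right) + \left(32 - \frac{40}{80}\right) = \left(\left(14 - 7614\right) + 18017\right) + \left(32 - \frac{1}{2}\right) = \left(-7600 + 18017\right) + \left(32 - \frac{1}{2}\right) = 10417 + \frac{63}{2} = \frac{20897}{2}$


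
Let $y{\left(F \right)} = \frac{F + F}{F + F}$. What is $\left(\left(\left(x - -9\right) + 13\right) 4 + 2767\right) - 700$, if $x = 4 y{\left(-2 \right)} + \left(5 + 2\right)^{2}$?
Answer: $2367$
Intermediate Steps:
$y{\left(F \right)} = 1$ ($y{\left(F \right)} = \frac{2 F}{2 F} = 2 F \frac{1}{2 F} = 1$)
$x = 53$ ($x = 4 \cdot 1 + \left(5 + 2\right)^{2} = 4 + 7^{2} = 4 + 49 = 53$)
$\left(\left(\left(x - -9\right) + 13\right) 4 + 2767\right) - 700 = \left(\left(\left(53 - -9\right) + 13\right) 4 + 2767\right) - 700 = \left(\left(\left(53 + 9\right) + 13\right) 4 + 2767\right) - 700 = \left(\left(62 + 13\right) 4 + 2767\right) - 700 = \left(75 \cdot 4 + 2767\right) - 700 = \left(300 + 2767\right) - 700 = 3067 - 700 = 2367$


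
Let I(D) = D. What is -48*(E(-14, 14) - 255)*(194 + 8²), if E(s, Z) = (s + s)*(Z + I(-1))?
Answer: 7665696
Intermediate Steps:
E(s, Z) = 2*s*(-1 + Z) (E(s, Z) = (s + s)*(Z - 1) = (2*s)*(-1 + Z) = 2*s*(-1 + Z))
-48*(E(-14, 14) - 255)*(194 + 8²) = -48*(2*(-14)*(-1 + 14) - 255)*(194 + 8²) = -48*(2*(-14)*13 - 255)*(194 + 64) = -48*(-364 - 255)*258 = -(-29712)*258 = -48*(-159702) = 7665696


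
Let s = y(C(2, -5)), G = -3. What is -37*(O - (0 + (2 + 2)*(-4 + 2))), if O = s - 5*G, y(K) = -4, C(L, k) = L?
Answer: -703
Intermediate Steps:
s = -4
O = 11 (O = -4 - 5*(-3) = -4 + 15 = 11)
-37*(O - (0 + (2 + 2)*(-4 + 2))) = -37*(11 - (0 + (2 + 2)*(-4 + 2))) = -37*(11 - (0 + 4*(-2))) = -37*(11 - (0 - 8)) = -37*(11 - 1*(-8)) = -37*(11 + 8) = -37*19 = -703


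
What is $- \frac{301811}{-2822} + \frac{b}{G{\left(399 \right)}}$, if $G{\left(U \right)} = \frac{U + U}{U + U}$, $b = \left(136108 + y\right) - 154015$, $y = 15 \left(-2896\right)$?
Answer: $- \frac{172819423}{2822} \approx -61240.0$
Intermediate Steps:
$y = -43440$
$b = -61347$ ($b = \left(136108 - 43440\right) - 154015 = 92668 - 154015 = -61347$)
$G{\left(U \right)} = 1$ ($G{\left(U \right)} = \frac{2 U}{2 U} = 2 U \frac{1}{2 U} = 1$)
$- \frac{301811}{-2822} + \frac{b}{G{\left(399 \right)}} = - \frac{301811}{-2822} - \frac{61347}{1} = \left(-301811\right) \left(- \frac{1}{2822}\right) - 61347 = \frac{301811}{2822} - 61347 = - \frac{172819423}{2822}$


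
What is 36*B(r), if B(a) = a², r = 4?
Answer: 576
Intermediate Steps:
36*B(r) = 36*4² = 36*16 = 576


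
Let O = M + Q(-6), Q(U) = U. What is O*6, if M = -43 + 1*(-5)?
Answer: -324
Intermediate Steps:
M = -48 (M = -43 - 5 = -48)
O = -54 (O = -48 - 6 = -54)
O*6 = -54*6 = -324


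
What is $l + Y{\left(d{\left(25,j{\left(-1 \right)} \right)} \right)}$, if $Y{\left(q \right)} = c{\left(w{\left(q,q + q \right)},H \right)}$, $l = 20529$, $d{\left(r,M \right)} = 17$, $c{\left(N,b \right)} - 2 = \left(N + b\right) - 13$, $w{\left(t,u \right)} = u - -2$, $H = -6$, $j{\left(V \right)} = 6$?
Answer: $20548$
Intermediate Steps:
$w{\left(t,u \right)} = 2 + u$ ($w{\left(t,u \right)} = u + 2 = 2 + u$)
$c{\left(N,b \right)} = -11 + N + b$ ($c{\left(N,b \right)} = 2 - \left(13 - N - b\right) = 2 + \left(-13 + N + b\right) = -11 + N + b$)
$Y{\left(q \right)} = -15 + 2 q$ ($Y{\left(q \right)} = -11 + \left(2 + \left(q + q\right)\right) - 6 = -11 + \left(2 + 2 q\right) - 6 = -15 + 2 q$)
$l + Y{\left(d{\left(25,j{\left(-1 \right)} \right)} \right)} = 20529 + \left(-15 + 2 \cdot 17\right) = 20529 + \left(-15 + 34\right) = 20529 + 19 = 20548$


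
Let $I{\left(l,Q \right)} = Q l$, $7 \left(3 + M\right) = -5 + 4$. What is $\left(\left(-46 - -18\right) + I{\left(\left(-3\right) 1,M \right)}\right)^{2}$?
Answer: $\frac{16900}{49} \approx 344.9$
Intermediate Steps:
$M = - \frac{22}{7}$ ($M = -3 + \frac{-5 + 4}{7} = -3 + \frac{1}{7} \left(-1\right) = -3 - \frac{1}{7} = - \frac{22}{7} \approx -3.1429$)
$\left(\left(-46 - -18\right) + I{\left(\left(-3\right) 1,M \right)}\right)^{2} = \left(\left(-46 - -18\right) - \frac{22 \left(\left(-3\right) 1\right)}{7}\right)^{2} = \left(\left(-46 + 18\right) - - \frac{66}{7}\right)^{2} = \left(-28 + \frac{66}{7}\right)^{2} = \left(- \frac{130}{7}\right)^{2} = \frac{16900}{49}$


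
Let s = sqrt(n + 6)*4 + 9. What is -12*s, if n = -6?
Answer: -108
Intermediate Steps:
s = 9 (s = sqrt(-6 + 6)*4 + 9 = sqrt(0)*4 + 9 = 0*4 + 9 = 0 + 9 = 9)
-12*s = -12*9 = -108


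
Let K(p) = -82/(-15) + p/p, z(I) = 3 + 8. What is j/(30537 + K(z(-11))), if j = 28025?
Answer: 420375/458152 ≈ 0.91754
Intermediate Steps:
z(I) = 11
K(p) = 97/15 (K(p) = -82*(-1/15) + 1 = 82/15 + 1 = 97/15)
j/(30537 + K(z(-11))) = 28025/(30537 + 97/15) = 28025/(458152/15) = 28025*(15/458152) = 420375/458152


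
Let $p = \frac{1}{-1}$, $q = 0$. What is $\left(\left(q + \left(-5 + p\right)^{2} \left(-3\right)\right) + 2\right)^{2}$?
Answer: $11236$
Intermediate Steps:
$p = -1$
$\left(\left(q + \left(-5 + p\right)^{2} \left(-3\right)\right) + 2\right)^{2} = \left(\left(0 + \left(-5 - 1\right)^{2} \left(-3\right)\right) + 2\right)^{2} = \left(\left(0 + \left(-6\right)^{2} \left(-3\right)\right) + 2\right)^{2} = \left(\left(0 + 36 \left(-3\right)\right) + 2\right)^{2} = \left(\left(0 - 108\right) + 2\right)^{2} = \left(-108 + 2\right)^{2} = \left(-106\right)^{2} = 11236$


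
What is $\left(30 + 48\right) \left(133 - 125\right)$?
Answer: $624$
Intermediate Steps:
$\left(30 + 48\right) \left(133 - 125\right) = 78 \cdot 8 = 624$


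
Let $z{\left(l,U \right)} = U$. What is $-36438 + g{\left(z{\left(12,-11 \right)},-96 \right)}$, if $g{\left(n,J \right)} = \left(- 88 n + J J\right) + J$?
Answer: $-26350$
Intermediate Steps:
$g{\left(n,J \right)} = J + J^{2} - 88 n$ ($g{\left(n,J \right)} = \left(- 88 n + J^{2}\right) + J = \left(J^{2} - 88 n\right) + J = J + J^{2} - 88 n$)
$-36438 + g{\left(z{\left(12,-11 \right)},-96 \right)} = -36438 - \left(-872 - 9216\right) = -36438 + \left(-96 + 9216 + 968\right) = -36438 + 10088 = -26350$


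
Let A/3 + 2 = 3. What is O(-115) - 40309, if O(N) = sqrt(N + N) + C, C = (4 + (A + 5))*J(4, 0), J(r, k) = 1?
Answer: -40297 + I*sqrt(230) ≈ -40297.0 + 15.166*I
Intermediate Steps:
A = 3 (A = -6 + 3*3 = -6 + 9 = 3)
C = 12 (C = (4 + (3 + 5))*1 = (4 + 8)*1 = 12*1 = 12)
O(N) = 12 + sqrt(2)*sqrt(N) (O(N) = sqrt(N + N) + 12 = sqrt(2*N) + 12 = sqrt(2)*sqrt(N) + 12 = 12 + sqrt(2)*sqrt(N))
O(-115) - 40309 = (12 + sqrt(2)*sqrt(-115)) - 40309 = (12 + sqrt(2)*(I*sqrt(115))) - 40309 = (12 + I*sqrt(230)) - 40309 = -40297 + I*sqrt(230)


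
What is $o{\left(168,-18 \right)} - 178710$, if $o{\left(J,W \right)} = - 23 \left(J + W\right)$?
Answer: $-182160$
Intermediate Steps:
$o{\left(J,W \right)} = - 23 J - 23 W$
$o{\left(168,-18 \right)} - 178710 = \left(\left(-23\right) 168 - -414\right) - 178710 = \left(-3864 + 414\right) - 178710 = -3450 - 178710 = -182160$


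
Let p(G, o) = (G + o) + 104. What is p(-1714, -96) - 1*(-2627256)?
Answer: 2625550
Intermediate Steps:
p(G, o) = 104 + G + o
p(-1714, -96) - 1*(-2627256) = (104 - 1714 - 96) - 1*(-2627256) = -1706 + 2627256 = 2625550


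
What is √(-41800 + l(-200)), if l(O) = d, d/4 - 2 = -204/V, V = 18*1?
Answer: 2*I*√94134/3 ≈ 204.54*I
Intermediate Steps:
V = 18
d = -112/3 (d = 8 + 4*(-204/18) = 8 + 4*(-204*1/18) = 8 + 4*(-34/3) = 8 - 136/3 = -112/3 ≈ -37.333)
l(O) = -112/3
√(-41800 + l(-200)) = √(-41800 - 112/3) = √(-125512/3) = 2*I*√94134/3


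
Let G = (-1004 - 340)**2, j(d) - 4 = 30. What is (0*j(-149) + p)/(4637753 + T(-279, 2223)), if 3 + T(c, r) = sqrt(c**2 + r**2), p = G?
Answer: 837733478400/2150872004293 - 8128512*sqrt(61970)/10754360021465 ≈ 0.38930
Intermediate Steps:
j(d) = 34 (j(d) = 4 + 30 = 34)
G = 1806336 (G = (-1344)**2 = 1806336)
p = 1806336
T(c, r) = -3 + sqrt(c**2 + r**2)
(0*j(-149) + p)/(4637753 + T(-279, 2223)) = (0*34 + 1806336)/(4637753 + (-3 + sqrt((-279)**2 + 2223**2))) = (0 + 1806336)/(4637753 + (-3 + sqrt(77841 + 4941729))) = 1806336/(4637753 + (-3 + sqrt(5019570))) = 1806336/(4637753 + (-3 + 9*sqrt(61970))) = 1806336/(4637750 + 9*sqrt(61970))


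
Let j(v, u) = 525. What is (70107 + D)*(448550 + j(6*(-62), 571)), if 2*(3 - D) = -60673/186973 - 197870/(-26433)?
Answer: 28290415631609310175/898592238 ≈ 3.1483e+10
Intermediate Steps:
D = -5739034247/9884514618 (D = 3 - (-60673/186973 - 197870/(-26433))/2 = 3 - (-60673*1/186973 - 197870*(-1/26433))/2 = 3 - (-60673/186973 + 197870/26433)/2 = 3 - ½*35392578101/4942257309 = 3 - 35392578101/9884514618 = -5739034247/9884514618 ≈ -0.58061)
(70107 + D)*(448550 + j(6*(-62), 571)) = (70107 - 5739034247/9884514618)*(448550 + 525) = (692967927289879/9884514618)*449075 = 28290415631609310175/898592238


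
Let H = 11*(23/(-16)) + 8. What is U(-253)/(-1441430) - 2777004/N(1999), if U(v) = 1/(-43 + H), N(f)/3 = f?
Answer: -542387106644068/1171296648705 ≈ -463.07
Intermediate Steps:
H = -125/16 (H = 11*(23*(-1/16)) + 8 = 11*(-23/16) + 8 = -253/16 + 8 = -125/16 ≈ -7.8125)
N(f) = 3*f
U(v) = -16/813 (U(v) = 1/(-43 - 125/16) = 1/(-813/16) = -16/813)
U(-253)/(-1441430) - 2777004/N(1999) = -16/813/(-1441430) - 2777004/(3*1999) = -16/813*(-1/1441430) - 2777004/5997 = 8/585941295 - 2777004*1/5997 = 8/585941295 - 925668/1999 = -542387106644068/1171296648705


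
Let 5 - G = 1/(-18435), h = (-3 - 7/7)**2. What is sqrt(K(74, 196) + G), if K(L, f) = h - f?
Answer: 2*I*sqrt(14868398985)/18435 ≈ 13.229*I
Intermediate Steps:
h = 16 (h = (-3 - 7*1/7)**2 = (-3 - 1)**2 = (-4)**2 = 16)
K(L, f) = 16 - f
G = 92176/18435 (G = 5 - 1/(-18435) = 5 - 1*(-1/18435) = 5 + 1/18435 = 92176/18435 ≈ 5.0001)
sqrt(K(74, 196) + G) = sqrt((16 - 1*196) + 92176/18435) = sqrt((16 - 196) + 92176/18435) = sqrt(-180 + 92176/18435) = sqrt(-3226124/18435) = 2*I*sqrt(14868398985)/18435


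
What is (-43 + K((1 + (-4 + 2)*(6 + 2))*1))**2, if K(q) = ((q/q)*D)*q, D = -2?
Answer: 169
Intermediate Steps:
K(q) = -2*q (K(q) = ((q/q)*(-2))*q = (1*(-2))*q = -2*q)
(-43 + K((1 + (-4 + 2)*(6 + 2))*1))**2 = (-43 - 2*(1 + (-4 + 2)*(6 + 2)))**2 = (-43 - 2*(1 - 2*8))**2 = (-43 - 2*(1 - 16))**2 = (-43 - (-30))**2 = (-43 - 2*(-15))**2 = (-43 + 30)**2 = (-13)**2 = 169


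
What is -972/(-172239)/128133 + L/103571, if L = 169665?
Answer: 138682288223421/84657783794051 ≈ 1.6382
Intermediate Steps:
-972/(-172239)/128133 + L/103571 = -972/(-172239)/128133 + 169665/103571 = -972*(-1/172239)*(1/128133) + 169665*(1/103571) = (324/57413)*(1/128133) + 169665/103571 = 36/817388881 + 169665/103571 = 138682288223421/84657783794051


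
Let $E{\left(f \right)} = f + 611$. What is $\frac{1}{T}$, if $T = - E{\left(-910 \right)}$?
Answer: $\frac{1}{299} \approx 0.0033445$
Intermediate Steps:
$E{\left(f \right)} = 611 + f$
$T = 299$ ($T = - (611 - 910) = \left(-1\right) \left(-299\right) = 299$)
$\frac{1}{T} = \frac{1}{299}$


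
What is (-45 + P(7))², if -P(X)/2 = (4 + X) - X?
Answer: 2809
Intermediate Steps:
P(X) = -8 (P(X) = -2*((4 + X) - X) = -2*4 = -8)
(-45 + P(7))² = (-45 - 8)² = (-53)² = 2809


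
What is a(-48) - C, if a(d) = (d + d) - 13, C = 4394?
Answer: -4503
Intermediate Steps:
a(d) = -13 + 2*d (a(d) = 2*d - 13 = -13 + 2*d)
a(-48) - C = (-13 + 2*(-48)) - 1*4394 = (-13 - 96) - 4394 = -109 - 4394 = -4503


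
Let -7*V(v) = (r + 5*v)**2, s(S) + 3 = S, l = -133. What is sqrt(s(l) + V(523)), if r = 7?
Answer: 2*I*sqrt(12032713)/7 ≈ 991.09*I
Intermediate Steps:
s(S) = -3 + S
V(v) = -(7 + 5*v)**2/7
sqrt(s(l) + V(523)) = sqrt((-3 - 133) - (7 + 5*523)**2/7) = sqrt(-136 - (7 + 2615)**2/7) = sqrt(-136 - 1/7*2622**2) = sqrt(-136 - 1/7*6874884) = sqrt(-136 - 6874884/7) = sqrt(-6875836/7) = 2*I*sqrt(12032713)/7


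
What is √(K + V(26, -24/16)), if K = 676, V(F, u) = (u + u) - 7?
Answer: 3*√74 ≈ 25.807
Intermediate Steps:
V(F, u) = -7 + 2*u (V(F, u) = 2*u - 7 = -7 + 2*u)
√(K + V(26, -24/16)) = √(676 + (-7 + 2*(-24/16))) = √(676 + (-7 + 2*(-24*1/16))) = √(676 + (-7 + 2*(-3/2))) = √(676 + (-7 - 3)) = √(676 - 10) = √666 = 3*√74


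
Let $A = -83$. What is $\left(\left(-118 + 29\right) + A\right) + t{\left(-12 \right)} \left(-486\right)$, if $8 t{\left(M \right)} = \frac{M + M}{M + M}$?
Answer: $- \frac{931}{4} \approx -232.75$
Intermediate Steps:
$t{\left(M \right)} = \frac{1}{8}$ ($t{\left(M \right)} = \frac{\left(M + M\right) \frac{1}{M + M}}{8} = \frac{2 M \frac{1}{2 M}}{8} = \frac{1}{8} \cdot 1 = \frac{1}{8}$)
$\left(\left(-118 + 29\right) + A\right) + t{\left(-12 \right)} \left(-486\right) = \left(\left(-118 + 29\right) - 83\right) + \frac{1}{8} \left(-486\right) = \left(-89 - 83\right) - \frac{243}{4} = -172 - \frac{243}{4} = - \frac{931}{4}$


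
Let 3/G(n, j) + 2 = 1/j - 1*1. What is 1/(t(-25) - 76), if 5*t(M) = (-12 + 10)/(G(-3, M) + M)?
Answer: -9875/750348 ≈ -0.013161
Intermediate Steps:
G(n, j) = 3/(-3 + 1/j) (G(n, j) = 3/(-2 + (1/j - 1*1)) = 3/(-2 + (1/j - 1)) = 3/(-2 + (-1 + 1/j)) = 3/(-3 + 1/j))
t(M) = -2/(5*(M - 3*M/(-1 + 3*M))) (t(M) = ((-12 + 10)/(-3*M/(-1 + 3*M) + M))/5 = (-2/(M - 3*M/(-1 + 3*M)))/5 = -2/(5*(M - 3*M/(-1 + 3*M))))
1/(t(-25) - 76) = 1/((2/5)*(1 - 3*(-25))/(-25*(-4 + 3*(-25))) - 76) = 1/((2/5)*(-1/25)*(1 + 75)/(-4 - 75) - 76) = 1/((2/5)*(-1/25)*76/(-79) - 76) = 1/((2/5)*(-1/25)*(-1/79)*76 - 76) = 1/(152/9875 - 76) = 1/(-750348/9875) = -9875/750348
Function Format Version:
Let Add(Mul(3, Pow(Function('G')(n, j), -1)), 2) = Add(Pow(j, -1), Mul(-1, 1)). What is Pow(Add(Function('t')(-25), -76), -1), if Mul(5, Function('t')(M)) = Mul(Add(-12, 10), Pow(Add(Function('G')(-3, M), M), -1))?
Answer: Rational(-9875, 750348) ≈ -0.013161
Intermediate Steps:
Function('G')(n, j) = Mul(3, Pow(Add(-3, Pow(j, -1)), -1)) (Function('G')(n, j) = Mul(3, Pow(Add(-2, Add(Pow(j, -1), Mul(-1, 1))), -1)) = Mul(3, Pow(Add(-2, Add(Pow(j, -1), -1)), -1)) = Mul(3, Pow(Add(-2, Add(-1, Pow(j, -1))), -1)) = Mul(3, Pow(Add(-3, Pow(j, -1)), -1)))
Function('t')(M) = Mul(Rational(-2, 5), Pow(Add(M, Mul(-3, M, Pow(Add(-1, Mul(3, M)), -1))), -1)) (Function('t')(M) = Mul(Rational(1, 5), Mul(Add(-12, 10), Pow(Add(Mul(-3, M, Pow(Add(-1, Mul(3, M)), -1)), M), -1))) = Mul(Rational(1, 5), Mul(-2, Pow(Add(M, Mul(-3, M, Pow(Add(-1, Mul(3, M)), -1))), -1))) = Mul(Rational(-2, 5), Pow(Add(M, Mul(-3, M, Pow(Add(-1, Mul(3, M)), -1))), -1)))
Pow(Add(Function('t')(-25), -76), -1) = Pow(Add(Mul(Rational(2, 5), Pow(-25, -1), Pow(Add(-4, Mul(3, -25)), -1), Add(1, Mul(-3, -25))), -76), -1) = Pow(Add(Mul(Rational(2, 5), Rational(-1, 25), Pow(Add(-4, -75), -1), Add(1, 75)), -76), -1) = Pow(Add(Mul(Rational(2, 5), Rational(-1, 25), Pow(-79, -1), 76), -76), -1) = Pow(Add(Mul(Rational(2, 5), Rational(-1, 25), Rational(-1, 79), 76), -76), -1) = Pow(Add(Rational(152, 9875), -76), -1) = Pow(Rational(-750348, 9875), -1) = Rational(-9875, 750348)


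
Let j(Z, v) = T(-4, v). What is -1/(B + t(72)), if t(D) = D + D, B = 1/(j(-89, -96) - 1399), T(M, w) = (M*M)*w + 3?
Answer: -2932/422207 ≈ -0.0069445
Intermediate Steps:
T(M, w) = 3 + w*M² (T(M, w) = M²*w + 3 = w*M² + 3 = 3 + w*M²)
j(Z, v) = 3 + 16*v (j(Z, v) = 3 + v*(-4)² = 3 + v*16 = 3 + 16*v)
B = -1/2932 (B = 1/((3 + 16*(-96)) - 1399) = 1/((3 - 1536) - 1399) = 1/(-1533 - 1399) = 1/(-2932) = -1/2932 ≈ -0.00034106)
t(D) = 2*D
-1/(B + t(72)) = -1/(-1/2932 + 2*72) = -1/(-1/2932 + 144) = -1/422207/2932 = -1*2932/422207 = -2932/422207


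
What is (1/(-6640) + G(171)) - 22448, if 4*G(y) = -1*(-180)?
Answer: -148755921/6640 ≈ -22403.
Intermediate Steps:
G(y) = 45 (G(y) = (-1*(-180))/4 = (¼)*180 = 45)
(1/(-6640) + G(171)) - 22448 = (1/(-6640) + 45) - 22448 = (-1/6640 + 45) - 22448 = 298799/6640 - 22448 = -148755921/6640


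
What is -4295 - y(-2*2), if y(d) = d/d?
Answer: -4296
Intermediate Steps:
y(d) = 1
-4295 - y(-2*2) = -4295 - 1*1 = -4295 - 1 = -4296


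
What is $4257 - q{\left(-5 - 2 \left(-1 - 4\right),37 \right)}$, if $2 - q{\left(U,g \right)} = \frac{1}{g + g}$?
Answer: $\frac{314871}{74} \approx 4255.0$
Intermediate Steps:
$q{\left(U,g \right)} = 2 - \frac{1}{2 g}$ ($q{\left(U,g \right)} = 2 - \frac{1}{g + g} = 2 - \frac{1}{2 g}$)
$4257 - q{\left(-5 - 2 \left(-1 - 4\right),37 \right)} = 4257 - \left(2 - \frac{1}{2 \cdot 37}\right) = 4257 - \left(2 - \frac{1}{74}\right) = 4257 - \frac{147}{74} = \frac{314871}{74}$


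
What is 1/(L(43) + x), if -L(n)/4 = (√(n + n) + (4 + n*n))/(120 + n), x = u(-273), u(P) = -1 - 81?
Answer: -1693407/215861954 + 163*√86/107930977 ≈ -0.0078309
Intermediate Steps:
u(P) = -82
x = -82
L(n) = -4*(4 + n² + √2*√n)/(120 + n) (L(n) = -4*(√(n + n) + (4 + n*n))/(120 + n) = -4*(√(2*n) + (4 + n²))/(120 + n) = -4*(√2*√n + (4 + n²))/(120 + n) = -4*(4 + n² + √2*√n)/(120 + n))
1/(L(43) + x) = 1/(4*(-4 - 1*43² - √2*√43)/(120 + 43) - 82) = 1/(4*(-4 - 1*1849 - √86)/163 - 82) = 1/(4*(1/163)*(-4 - 1849 - √86) - 82) = 1/(4*(1/163)*(-1853 - √86) - 82) = 1/((-7412/163 - 4*√86/163) - 82) = 1/(-20778/163 - 4*√86/163)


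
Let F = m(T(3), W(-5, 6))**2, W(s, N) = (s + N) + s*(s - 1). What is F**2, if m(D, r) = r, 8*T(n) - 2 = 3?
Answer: 923521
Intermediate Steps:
W(s, N) = N + s + s*(-1 + s) (W(s, N) = (N + s) + s*(-1 + s) = N + s + s*(-1 + s))
T(n) = 5/8 (T(n) = 1/4 + (1/8)*3 = 1/4 + 3/8 = 5/8)
F = 961 (F = (6 + (-5)**2)**2 = (6 + 25)**2 = 31**2 = 961)
F**2 = 961**2 = 923521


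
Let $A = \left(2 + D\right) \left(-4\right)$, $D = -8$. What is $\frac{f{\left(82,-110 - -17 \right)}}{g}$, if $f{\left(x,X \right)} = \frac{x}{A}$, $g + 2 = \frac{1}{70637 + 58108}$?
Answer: $- \frac{1759515}{1029956} \approx -1.7083$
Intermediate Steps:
$A = 24$ ($A = \left(2 - 8\right) \left(-4\right) = \left(-6\right) \left(-4\right) = 24$)
$g = - \frac{257489}{128745}$ ($g = -2 + \frac{1}{70637 + 58108} = -2 + \frac{1}{128745} = - \frac{257489}{128745} \approx -2.0$)
$f{\left(x,X \right)} = \frac{x}{24}$
$\frac{f{\left(82,-110 - -17 \right)}}{g} = \frac{\frac{1}{24} \cdot 82}{- \frac{257489}{128745}} = \frac{41}{12} \left(- \frac{128745}{257489}\right) = - \frac{1759515}{1029956}$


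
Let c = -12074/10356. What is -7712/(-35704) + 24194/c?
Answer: -559103342648/26943131 ≈ -20751.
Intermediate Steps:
c = -6037/5178 (c = -12074*1/10356 = -6037/5178 ≈ -1.1659)
-7712/(-35704) + 24194/c = -7712/(-35704) + 24194/(-6037/5178) = -7712*(-1/35704) + 24194*(-5178/6037) = 964/4463 - 125276532/6037 = -559103342648/26943131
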